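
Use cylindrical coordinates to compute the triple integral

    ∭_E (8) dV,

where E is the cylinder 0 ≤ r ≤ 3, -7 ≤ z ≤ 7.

In cylindrical coordinates, x = r cos(θ), y = r sin(θ), z = z, and dV = r dr dθ dz.

The integrand becomes 8, so

    ∭_E (8) dV = ∫_{0}^{2π} ∫_{0}^{3} ∫_{-7}^{7} (8) · r dz dr dθ.

Inner (z): 112r.
Middle (r from 0 to 3): 504.
Outer (θ): 1008π.

Therefore the triple integral equals 1008π.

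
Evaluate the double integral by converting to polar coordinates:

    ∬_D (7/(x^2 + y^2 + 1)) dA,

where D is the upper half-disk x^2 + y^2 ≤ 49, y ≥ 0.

The region D is 0 ≤ r ≤ 7, 0 ≤ θ ≤ π in polar coordinates, where x = r cos(θ), y = r sin(θ), and dA = r dr dθ.

Under the substitution, the integrand becomes 7/(r^2 + 1), so

    ∬_D (7/(x^2 + y^2 + 1)) dA = ∫_{0}^{π} ∫_{0}^{7} (7/(r^2 + 1)) · r dr dθ.

Inner integral (in r): ∫_{0}^{7} (7/(r^2 + 1)) · r dr = 7log(50)/2.

Outer integral (in θ): ∫_{0}^{π} (7log(50)/2) dθ = 7π log(50)/2.

Therefore ∬_D (7/(x^2 + y^2 + 1)) dA = 7π log(50)/2.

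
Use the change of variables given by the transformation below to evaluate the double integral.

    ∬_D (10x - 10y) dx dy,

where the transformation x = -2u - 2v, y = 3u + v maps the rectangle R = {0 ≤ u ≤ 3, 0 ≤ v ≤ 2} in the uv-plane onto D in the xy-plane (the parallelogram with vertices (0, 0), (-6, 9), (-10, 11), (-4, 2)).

Compute the Jacobian determinant of (x, y) with respect to (u, v):

    ∂(x,y)/∂(u,v) = | -2  -2 | = (-2)(1) - (-2)(3) = 4.
                   | 3  1 |

Its absolute value is |J| = 4 (the area scaling factor).

Substituting x = -2u - 2v, y = 3u + v into the integrand,

    10x - 10y → -50u - 30v,

so the integral becomes

    ∬_R (-50u - 30v) · |J| du dv = ∫_0^3 ∫_0^2 (-200u - 120v) dv du.

Inner (v): -400u - 240.
Outer (u): -2520.

Therefore ∬_D (10x - 10y) dx dy = -2520.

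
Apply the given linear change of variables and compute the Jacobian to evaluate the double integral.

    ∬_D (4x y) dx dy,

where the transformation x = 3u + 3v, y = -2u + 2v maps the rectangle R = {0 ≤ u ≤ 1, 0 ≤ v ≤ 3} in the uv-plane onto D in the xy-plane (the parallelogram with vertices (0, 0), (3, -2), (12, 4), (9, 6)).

Compute the Jacobian determinant of (x, y) with respect to (u, v):

    ∂(x,y)/∂(u,v) = | 3  3 | = (3)(2) - (3)(-2) = 12.
                   | -2  2 |

Its absolute value is |J| = 12 (the area scaling factor).

Substituting x = 3u + 3v, y = -2u + 2v into the integrand,

    4x y → -24u^2 + 24v^2,

so the integral becomes

    ∬_R (-24u^2 + 24v^2) · |J| du dv = ∫_0^1 ∫_0^3 (-288u^2 + 288v^2) dv du.

Inner (v): 2592 - 864u^2.
Outer (u): 2304.

Therefore ∬_D (4x y) dx dy = 2304.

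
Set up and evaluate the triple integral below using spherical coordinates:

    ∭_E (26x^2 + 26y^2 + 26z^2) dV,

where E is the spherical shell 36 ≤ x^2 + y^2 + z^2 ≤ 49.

In spherical coordinates, x = ρ sin(φ) cos(θ), y = ρ sin(φ) sin(θ), z = ρ cos(φ), and dV = ρ^2 sin(φ) dρ dφ dθ.

The integrand becomes 26ρ^2, so

    ∭_E (26x^2 + 26y^2 + 26z^2) dV = ∫_{0}^{2π} ∫_{0}^{π} ∫_{6}^{7} (26ρ^2) · ρ^2 sin(φ) dρ dφ dθ.

Inner (ρ): 234806sin(φ)/5.
Middle (φ): 469612/5.
Outer (θ): 939224π/5.

Therefore the triple integral equals 939224π/5.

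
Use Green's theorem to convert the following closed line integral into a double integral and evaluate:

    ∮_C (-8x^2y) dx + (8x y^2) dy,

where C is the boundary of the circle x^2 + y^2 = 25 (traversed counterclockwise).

Green's theorem converts the closed line integral into a double integral over the enclosed region D:

    ∮_C P dx + Q dy = ∬_D (∂Q/∂x - ∂P/∂y) dA.

Here P = -8x^2y, Q = 8x y^2, so

    ∂Q/∂x = 8y^2,    ∂P/∂y = -8x^2,
    ∂Q/∂x - ∂P/∂y = 8x^2 + 8y^2.

D is the region x^2 + y^2 ≤ 25. Evaluating the double integral:

In polar coordinates (x = r cos θ, y = r sin θ, dA = r dr dθ) the integrand becomes 8r^2, so

    ∬_D (8x^2 + 8y^2) dA = ∫_0^{2π} ∫_0^{5} (8r^2) · r dr dθ.

Inner (r from 0 to 5): 1250.
Outer (θ from 0 to 2π): 2500π.

Therefore ∮_C P dx + Q dy = 2500π.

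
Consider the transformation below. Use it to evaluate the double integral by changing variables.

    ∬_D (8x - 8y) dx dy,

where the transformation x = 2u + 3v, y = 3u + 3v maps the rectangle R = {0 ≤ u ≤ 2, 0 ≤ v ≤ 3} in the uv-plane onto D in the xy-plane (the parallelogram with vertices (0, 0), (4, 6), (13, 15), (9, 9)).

Compute the Jacobian determinant of (x, y) with respect to (u, v):

    ∂(x,y)/∂(u,v) = | 2  3 | = (2)(3) - (3)(3) = -3.
                   | 3  3 |

Its absolute value is |J| = 3 (the area scaling factor).

Substituting x = 2u + 3v, y = 3u + 3v into the integrand,

    8x - 8y → -8u,

so the integral becomes

    ∬_R (-8u) · |J| du dv = ∫_0^2 ∫_0^3 (-24u) dv du.

Inner (v): -72u.
Outer (u): -144.

Therefore ∬_D (8x - 8y) dx dy = -144.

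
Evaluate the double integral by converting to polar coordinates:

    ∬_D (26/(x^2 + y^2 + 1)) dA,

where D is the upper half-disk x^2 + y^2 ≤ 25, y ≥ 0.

The region D is 0 ≤ r ≤ 5, 0 ≤ θ ≤ π in polar coordinates, where x = r cos(θ), y = r sin(θ), and dA = r dr dθ.

Under the substitution, the integrand becomes 26/(r^2 + 1), so

    ∬_D (26/(x^2 + y^2 + 1)) dA = ∫_{0}^{π} ∫_{0}^{5} (26/(r^2 + 1)) · r dr dθ.

Inner integral (in r): ∫_{0}^{5} (26/(r^2 + 1)) · r dr = log(2481152873203736576).

Outer integral (in θ): ∫_{0}^{π} (log(2481152873203736576)) dθ = log(2481152873203736576^π).

Therefore ∬_D (26/(x^2 + y^2 + 1)) dA = log(2481152873203736576^π).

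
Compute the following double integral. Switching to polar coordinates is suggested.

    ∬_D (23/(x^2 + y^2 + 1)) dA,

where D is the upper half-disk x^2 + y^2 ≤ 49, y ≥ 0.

The region D is 0 ≤ r ≤ 7, 0 ≤ θ ≤ π in polar coordinates, where x = r cos(θ), y = r sin(θ), and dA = r dr dθ.

Under the substitution, the integrand becomes 23/(r^2 + 1), so

    ∬_D (23/(x^2 + y^2 + 1)) dA = ∫_{0}^{π} ∫_{0}^{7} (23/(r^2 + 1)) · r dr dθ.

Inner integral (in r): ∫_{0}^{7} (23/(r^2 + 1)) · r dr = 23log(50)/2.

Outer integral (in θ): ∫_{0}^{π} (23log(50)/2) dθ = 23π log(50)/2.

Therefore ∬_D (23/(x^2 + y^2 + 1)) dA = 23π log(50)/2.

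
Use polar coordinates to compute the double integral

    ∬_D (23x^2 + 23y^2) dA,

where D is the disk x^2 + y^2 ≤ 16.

The region D is 0 ≤ r ≤ 4, 0 ≤ θ ≤ 2π in polar coordinates, where x = r cos(θ), y = r sin(θ), and dA = r dr dθ.

Under the substitution, the integrand becomes 23r^2, so

    ∬_D (23x^2 + 23y^2) dA = ∫_{0}^{2π} ∫_{0}^{4} (23r^2) · r dr dθ.

Inner integral (in r): ∫_{0}^{4} (23r^2) · r dr = 1472.

Outer integral (in θ): ∫_{0}^{2π} (1472) dθ = 2944π.

Therefore ∬_D (23x^2 + 23y^2) dA = 2944π.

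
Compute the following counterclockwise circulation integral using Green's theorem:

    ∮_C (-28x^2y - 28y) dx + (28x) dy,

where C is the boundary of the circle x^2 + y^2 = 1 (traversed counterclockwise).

Green's theorem converts the closed line integral into a double integral over the enclosed region D:

    ∮_C P dx + Q dy = ∬_D (∂Q/∂x - ∂P/∂y) dA.

Here P = -28x^2y - 28y, Q = 28x, so

    ∂Q/∂x = 28,    ∂P/∂y = -28x^2 - 28,
    ∂Q/∂x - ∂P/∂y = 28x^2 + 56.

D is the region x^2 + y^2 ≤ 1. Evaluating the double integral:

In polar coordinates (x = r cos θ, y = r sin θ, dA = r dr dθ) the integrand becomes 28r^2cos(θ)^2 + 56, so

    ∬_D (28x^2 + 56) dA = ∫_0^{2π} ∫_0^{1} (28r^2cos(θ)^2 + 56) · r dr dθ.

Inner (r from 0 to 1): 7cos(θ)^2 + 28.
Outer (θ from 0 to 2π): 63π.

Therefore ∮_C P dx + Q dy = 63π.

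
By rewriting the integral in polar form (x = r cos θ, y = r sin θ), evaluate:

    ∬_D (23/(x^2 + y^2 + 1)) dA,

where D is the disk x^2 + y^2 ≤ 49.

The region D is 0 ≤ r ≤ 7, 0 ≤ θ ≤ 2π in polar coordinates, where x = r cos(θ), y = r sin(θ), and dA = r dr dθ.

Under the substitution, the integrand becomes 23/(r^2 + 1), so

    ∬_D (23/(x^2 + y^2 + 1)) dA = ∫_{0}^{2π} ∫_{0}^{7} (23/(r^2 + 1)) · r dr dθ.

Inner integral (in r): ∫_{0}^{7} (23/(r^2 + 1)) · r dr = 23log(50)/2.

Outer integral (in θ): ∫_{0}^{2π} (23log(50)/2) dθ = 23π log(50).

Therefore ∬_D (23/(x^2 + y^2 + 1)) dA = 23π log(50).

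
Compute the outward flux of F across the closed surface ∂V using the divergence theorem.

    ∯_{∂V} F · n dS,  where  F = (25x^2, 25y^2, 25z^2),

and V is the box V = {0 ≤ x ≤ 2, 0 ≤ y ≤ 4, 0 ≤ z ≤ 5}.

By the divergence theorem,

    ∯_{∂V} F · n dS = ∭_V (∇ · F) dV.

Compute the divergence:
    ∇ · F = ∂F_x/∂x + ∂F_y/∂y + ∂F_z/∂z = 50x + 50y + 50z.

V is a rectangular box, so dV = dx dy dz with 0 ≤ x ≤ 2, 0 ≤ y ≤ 4, 0 ≤ z ≤ 5.

Integrate (50x + 50y + 50z) over V as an iterated integral:

    ∭_V (∇·F) dV = ∫_0^{2} ∫_0^{4} ∫_0^{5} (50x + 50y + 50z) dz dy dx.

Inner (z from 0 to 5): 250x + 250y + 625.
Middle (y from 0 to 4): 1000x + 4500.
Outer (x from 0 to 2): 11000.

Therefore ∯_{∂V} F · n dS = 11000.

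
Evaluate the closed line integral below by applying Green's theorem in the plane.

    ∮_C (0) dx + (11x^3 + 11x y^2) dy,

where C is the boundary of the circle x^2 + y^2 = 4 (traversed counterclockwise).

Green's theorem converts the closed line integral into a double integral over the enclosed region D:

    ∮_C P dx + Q dy = ∬_D (∂Q/∂x - ∂P/∂y) dA.

Here P = 0, Q = 11x^3 + 11x y^2, so

    ∂Q/∂x = 33x^2 + 11y^2,    ∂P/∂y = 0,
    ∂Q/∂x - ∂P/∂y = 33x^2 + 11y^2.

D is the region x^2 + y^2 ≤ 4. Evaluating the double integral:

In polar coordinates (x = r cos θ, y = r sin θ, dA = r dr dθ) the integrand becomes 11r^2(cos(2θ) + 2), so

    ∬_D (33x^2 + 11y^2) dA = ∫_0^{2π} ∫_0^{2} (11r^2(cos(2θ) + 2)) · r dr dθ.

Inner (r from 0 to 2): 44cos(2θ) + 88.
Outer (θ from 0 to 2π): 176π.

Therefore ∮_C P dx + Q dy = 176π.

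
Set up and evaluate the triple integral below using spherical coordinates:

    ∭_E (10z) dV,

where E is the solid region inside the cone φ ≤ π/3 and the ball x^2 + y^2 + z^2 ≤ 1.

In spherical coordinates, x = ρ sin(φ) cos(θ), y = ρ sin(φ) sin(θ), z = ρ cos(φ), and dV = ρ^2 sin(φ) dρ dφ dθ.

The integrand becomes 10ρ cos(φ), so

    ∭_E (10z) dV = ∫_{0}^{2π} ∫_{0}^{π/3} ∫_{0}^{1} (10ρ cos(φ)) · ρ^2 sin(φ) dρ dφ dθ.

Inner (ρ): 5sin(2φ)/4.
Middle (φ): 15/16.
Outer (θ): 15π/8.

Therefore the triple integral equals 15π/8.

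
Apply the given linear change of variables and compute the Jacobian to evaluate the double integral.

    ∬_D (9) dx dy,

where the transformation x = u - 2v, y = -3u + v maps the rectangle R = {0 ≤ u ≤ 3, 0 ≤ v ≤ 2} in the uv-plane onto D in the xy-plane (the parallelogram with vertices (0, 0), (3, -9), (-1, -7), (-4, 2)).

Compute the Jacobian determinant of (x, y) with respect to (u, v):

    ∂(x,y)/∂(u,v) = | 1  -2 | = (1)(1) - (-2)(-3) = -5.
                   | -3  1 |

Its absolute value is |J| = 5 (the area scaling factor).

Substituting x = u - 2v, y = -3u + v into the integrand,

    9 → 9,

so the integral becomes

    ∬_R (9) · |J| du dv = ∫_0^3 ∫_0^2 (45) dv du.

Inner (v): 90.
Outer (u): 270.

Therefore ∬_D (9) dx dy = 270.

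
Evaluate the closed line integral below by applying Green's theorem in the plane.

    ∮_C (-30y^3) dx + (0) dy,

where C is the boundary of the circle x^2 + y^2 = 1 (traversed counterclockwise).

Green's theorem converts the closed line integral into a double integral over the enclosed region D:

    ∮_C P dx + Q dy = ∬_D (∂Q/∂x - ∂P/∂y) dA.

Here P = -30y^3, Q = 0, so

    ∂Q/∂x = 0,    ∂P/∂y = -90y^2,
    ∂Q/∂x - ∂P/∂y = 90y^2.

D is the region x^2 + y^2 ≤ 1. Evaluating the double integral:

In polar coordinates (x = r cos θ, y = r sin θ, dA = r dr dθ) the integrand becomes 90r^2sin(θ)^2, so

    ∬_D (90y^2) dA = ∫_0^{2π} ∫_0^{1} (90r^2sin(θ)^2) · r dr dθ.

Inner (r from 0 to 1): 45sin(θ)^2/2.
Outer (θ from 0 to 2π): 45π/2.

Therefore ∮_C P dx + Q dy = 45π/2.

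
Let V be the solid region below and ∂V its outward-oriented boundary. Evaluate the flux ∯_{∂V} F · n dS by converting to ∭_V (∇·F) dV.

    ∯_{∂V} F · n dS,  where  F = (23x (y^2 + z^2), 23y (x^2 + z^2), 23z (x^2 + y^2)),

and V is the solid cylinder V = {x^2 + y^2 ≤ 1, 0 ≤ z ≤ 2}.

By the divergence theorem,

    ∯_{∂V} F · n dS = ∭_V (∇ · F) dV.

Compute the divergence:
    ∇ · F = ∂F_x/∂x + ∂F_y/∂y + ∂F_z/∂z = 23y^2 + 23z^2 + 23x^2 + 23z^2 + 23x^2 + 23y^2 = 46x^2 + 46y^2 + 46z^2.

In cylindrical coordinates, x = r cos(θ), y = r sin(θ), z = z, dV = r dr dθ dz, with 0 ≤ r ≤ 1, 0 ≤ θ ≤ 2π, 0 ≤ z ≤ 2.

The integrand, after substitution and multiplying by the volume element, becomes (46r^2 + 46z^2) · r, so

    ∭_V (∇·F) dV = ∫_0^{2π} ∫_0^{1} ∫_0^{2} (46r^2 + 46z^2) · r dz dr dθ.

Inner (z from 0 to 2): 92r (r^2 + 4/3).
Middle (r from 0 to 1): 253/3.
Outer (θ from 0 to 2π): 506π/3.

Therefore ∯_{∂V} F · n dS = 506π/3.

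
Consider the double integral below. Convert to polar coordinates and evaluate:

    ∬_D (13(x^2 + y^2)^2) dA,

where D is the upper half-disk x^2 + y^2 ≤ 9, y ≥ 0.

The region D is 0 ≤ r ≤ 3, 0 ≤ θ ≤ π in polar coordinates, where x = r cos(θ), y = r sin(θ), and dA = r dr dθ.

Under the substitution, the integrand becomes 13r^4, so

    ∬_D (13(x^2 + y^2)^2) dA = ∫_{0}^{π} ∫_{0}^{3} (13r^4) · r dr dθ.

Inner integral (in r): ∫_{0}^{3} (13r^4) · r dr = 3159/2.

Outer integral (in θ): ∫_{0}^{π} (3159/2) dθ = 3159π/2.

Therefore ∬_D (13(x^2 + y^2)^2) dA = 3159π/2.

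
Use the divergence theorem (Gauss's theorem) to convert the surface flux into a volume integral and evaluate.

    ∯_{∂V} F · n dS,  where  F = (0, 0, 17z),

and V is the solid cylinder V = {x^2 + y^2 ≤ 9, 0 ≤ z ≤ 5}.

By the divergence theorem,

    ∯_{∂V} F · n dS = ∭_V (∇ · F) dV.

Compute the divergence:
    ∇ · F = ∂F_x/∂x + ∂F_y/∂y + ∂F_z/∂z = 0 + 0 + 17 = 17.

In cylindrical coordinates, x = r cos(θ), y = r sin(θ), z = z, dV = r dr dθ dz, with 0 ≤ r ≤ 3, 0 ≤ θ ≤ 2π, 0 ≤ z ≤ 5.

The integrand, after substitution and multiplying by the volume element, becomes (17) · r, so

    ∭_V (∇·F) dV = ∫_0^{2π} ∫_0^{3} ∫_0^{5} (17) · r dz dr dθ.

Inner (z from 0 to 5): 85r.
Middle (r from 0 to 3): 765/2.
Outer (θ from 0 to 2π): 765π.

Therefore ∯_{∂V} F · n dS = 765π.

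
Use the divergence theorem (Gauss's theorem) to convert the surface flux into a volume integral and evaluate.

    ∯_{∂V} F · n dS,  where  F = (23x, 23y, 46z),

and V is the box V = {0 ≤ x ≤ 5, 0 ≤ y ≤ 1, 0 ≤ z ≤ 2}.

By the divergence theorem,

    ∯_{∂V} F · n dS = ∭_V (∇ · F) dV.

Compute the divergence:
    ∇ · F = ∂F_x/∂x + ∂F_y/∂y + ∂F_z/∂z = 23 + 23 + 46 = 92.

V is a rectangular box, so dV = dx dy dz with 0 ≤ x ≤ 5, 0 ≤ y ≤ 1, 0 ≤ z ≤ 2.

Integrate (92) over V as an iterated integral:

    ∭_V (∇·F) dV = ∫_0^{5} ∫_0^{1} ∫_0^{2} (92) dz dy dx.

Inner (z from 0 to 2): 184.
Middle (y from 0 to 1): 184.
Outer (x from 0 to 5): 920.

Therefore ∯_{∂V} F · n dS = 920.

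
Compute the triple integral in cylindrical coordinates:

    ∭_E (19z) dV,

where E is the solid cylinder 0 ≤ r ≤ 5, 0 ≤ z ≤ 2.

In cylindrical coordinates, x = r cos(θ), y = r sin(θ), z = z, and dV = r dr dθ dz.

The integrand becomes 19z, so

    ∭_E (19z) dV = ∫_{0}^{2π} ∫_{0}^{5} ∫_{0}^{2} (19z) · r dz dr dθ.

Inner (z): 38r.
Middle (r from 0 to 5): 475.
Outer (θ): 950π.

Therefore the triple integral equals 950π.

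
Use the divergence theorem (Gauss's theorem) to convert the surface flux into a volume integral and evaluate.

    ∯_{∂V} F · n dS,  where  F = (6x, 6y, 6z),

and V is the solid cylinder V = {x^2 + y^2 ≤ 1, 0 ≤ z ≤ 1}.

By the divergence theorem,

    ∯_{∂V} F · n dS = ∭_V (∇ · F) dV.

Compute the divergence:
    ∇ · F = ∂F_x/∂x + ∂F_y/∂y + ∂F_z/∂z = 6 + 6 + 6 = 18.

In cylindrical coordinates, x = r cos(θ), y = r sin(θ), z = z, dV = r dr dθ dz, with 0 ≤ r ≤ 1, 0 ≤ θ ≤ 2π, 0 ≤ z ≤ 1.

The integrand, after substitution and multiplying by the volume element, becomes (18) · r, so

    ∭_V (∇·F) dV = ∫_0^{2π} ∫_0^{1} ∫_0^{1} (18) · r dz dr dθ.

Inner (z from 0 to 1): 18r.
Middle (r from 0 to 1): 9.
Outer (θ from 0 to 2π): 18π.

Therefore ∯_{∂V} F · n dS = 18π.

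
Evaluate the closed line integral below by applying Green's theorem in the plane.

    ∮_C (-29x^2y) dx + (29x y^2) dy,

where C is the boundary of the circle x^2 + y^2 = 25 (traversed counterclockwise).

Green's theorem converts the closed line integral into a double integral over the enclosed region D:

    ∮_C P dx + Q dy = ∬_D (∂Q/∂x - ∂P/∂y) dA.

Here P = -29x^2y, Q = 29x y^2, so

    ∂Q/∂x = 29y^2,    ∂P/∂y = -29x^2,
    ∂Q/∂x - ∂P/∂y = 29x^2 + 29y^2.

D is the region x^2 + y^2 ≤ 25. Evaluating the double integral:

In polar coordinates (x = r cos θ, y = r sin θ, dA = r dr dθ) the integrand becomes 29r^2, so

    ∬_D (29x^2 + 29y^2) dA = ∫_0^{2π} ∫_0^{5} (29r^2) · r dr dθ.

Inner (r from 0 to 5): 18125/4.
Outer (θ from 0 to 2π): 18125π/2.

Therefore ∮_C P dx + Q dy = 18125π/2.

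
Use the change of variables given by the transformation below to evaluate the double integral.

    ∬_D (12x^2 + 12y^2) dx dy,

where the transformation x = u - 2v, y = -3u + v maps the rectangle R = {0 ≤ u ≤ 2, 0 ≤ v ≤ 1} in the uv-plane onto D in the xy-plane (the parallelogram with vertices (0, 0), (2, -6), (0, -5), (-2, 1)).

Compute the Jacobian determinant of (x, y) with respect to (u, v):

    ∂(x,y)/∂(u,v) = | 1  -2 | = (1)(1) - (-2)(-3) = -5.
                   | -3  1 |

Its absolute value is |J| = 5 (the area scaling factor).

Substituting x = u - 2v, y = -3u + v into the integrand,

    12x^2 + 12y^2 → 120u^2 - 120u v + 60v^2,

so the integral becomes

    ∬_R (120u^2 - 120u v + 60v^2) · |J| du dv = ∫_0^2 ∫_0^1 (600u^2 - 600u v + 300v^2) dv du.

Inner (v): 600u^2 - 300u + 100.
Outer (u): 1200.

Therefore ∬_D (12x^2 + 12y^2) dx dy = 1200.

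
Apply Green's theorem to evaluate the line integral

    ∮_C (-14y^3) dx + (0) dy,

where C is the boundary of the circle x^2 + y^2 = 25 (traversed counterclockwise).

Green's theorem converts the closed line integral into a double integral over the enclosed region D:

    ∮_C P dx + Q dy = ∬_D (∂Q/∂x - ∂P/∂y) dA.

Here P = -14y^3, Q = 0, so

    ∂Q/∂x = 0,    ∂P/∂y = -42y^2,
    ∂Q/∂x - ∂P/∂y = 42y^2.

D is the region x^2 + y^2 ≤ 25. Evaluating the double integral:

In polar coordinates (x = r cos θ, y = r sin θ, dA = r dr dθ) the integrand becomes 42r^2sin(θ)^2, so

    ∬_D (42y^2) dA = ∫_0^{2π} ∫_0^{5} (42r^2sin(θ)^2) · r dr dθ.

Inner (r from 0 to 5): 13125sin(θ)^2/2.
Outer (θ from 0 to 2π): 13125π/2.

Therefore ∮_C P dx + Q dy = 13125π/2.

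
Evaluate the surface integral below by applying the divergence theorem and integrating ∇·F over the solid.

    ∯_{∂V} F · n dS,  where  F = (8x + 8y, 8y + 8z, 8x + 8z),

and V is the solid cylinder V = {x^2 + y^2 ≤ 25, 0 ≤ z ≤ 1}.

By the divergence theorem,

    ∯_{∂V} F · n dS = ∭_V (∇ · F) dV.

Compute the divergence:
    ∇ · F = ∂F_x/∂x + ∂F_y/∂y + ∂F_z/∂z = 8 + 8 + 8 = 24.

In cylindrical coordinates, x = r cos(θ), y = r sin(θ), z = z, dV = r dr dθ dz, with 0 ≤ r ≤ 5, 0 ≤ θ ≤ 2π, 0 ≤ z ≤ 1.

The integrand, after substitution and multiplying by the volume element, becomes (24) · r, so

    ∭_V (∇·F) dV = ∫_0^{2π} ∫_0^{5} ∫_0^{1} (24) · r dz dr dθ.

Inner (z from 0 to 1): 24r.
Middle (r from 0 to 5): 300.
Outer (θ from 0 to 2π): 600π.

Therefore ∯_{∂V} F · n dS = 600π.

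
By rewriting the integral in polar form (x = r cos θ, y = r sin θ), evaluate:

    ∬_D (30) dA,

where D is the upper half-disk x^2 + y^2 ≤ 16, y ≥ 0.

The region D is 0 ≤ r ≤ 4, 0 ≤ θ ≤ π in polar coordinates, where x = r cos(θ), y = r sin(θ), and dA = r dr dθ.

Under the substitution, the integrand becomes 30, so

    ∬_D (30) dA = ∫_{0}^{π} ∫_{0}^{4} (30) · r dr dθ.

Inner integral (in r): ∫_{0}^{4} (30) · r dr = 240.

Outer integral (in θ): ∫_{0}^{π} (240) dθ = 240π.

Therefore ∬_D (30) dA = 240π.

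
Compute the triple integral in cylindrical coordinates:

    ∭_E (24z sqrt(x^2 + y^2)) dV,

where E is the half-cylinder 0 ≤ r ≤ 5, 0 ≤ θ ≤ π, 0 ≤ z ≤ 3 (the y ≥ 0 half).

In cylindrical coordinates, x = r cos(θ), y = r sin(θ), z = z, and dV = r dr dθ dz.

The integrand becomes 24r z, so

    ∭_E (24z sqrt(x^2 + y^2)) dV = ∫_{0}^{π} ∫_{0}^{5} ∫_{0}^{3} (24r z) · r dz dr dθ.

Inner (z): 108r^2.
Middle (r from 0 to 5): 4500.
Outer (θ): 4500π.

Therefore the triple integral equals 4500π.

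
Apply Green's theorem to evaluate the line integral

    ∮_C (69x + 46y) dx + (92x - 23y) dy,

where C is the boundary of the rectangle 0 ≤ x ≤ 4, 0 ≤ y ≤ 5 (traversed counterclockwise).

Green's theorem converts the closed line integral into a double integral over the enclosed region D:

    ∮_C P dx + Q dy = ∬_D (∂Q/∂x - ∂P/∂y) dA.

Here P = 69x + 46y, Q = 92x - 23y, so

    ∂Q/∂x = 92,    ∂P/∂y = 46,
    ∂Q/∂x - ∂P/∂y = 46.

D is the region 0 ≤ x ≤ 4, 0 ≤ y ≤ 5. Evaluating the double integral:

    ∬_D (46) dA = ∫_0^{4} ∫_0^{5} (46) dy dx.

Inner (y from 0 to 5): 230.
Outer (x from 0 to 4): 920.

Therefore ∮_C P dx + Q dy = 920.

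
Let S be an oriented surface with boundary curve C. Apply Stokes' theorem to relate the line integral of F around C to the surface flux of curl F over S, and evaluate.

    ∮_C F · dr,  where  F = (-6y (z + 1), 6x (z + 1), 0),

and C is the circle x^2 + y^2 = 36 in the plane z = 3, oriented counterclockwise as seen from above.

Let S be the flat disk x^2 + y^2 ≤ 36 in the plane z = 3, with upward unit normal n̂ = ẑ. By Stokes' theorem,

    ∮_C F · dr = ∬_S (∇ × F) · n̂ dS = ∬_D (curl F)_z dA,

where D is the disk x^2 + y^2 ≤ 36.

Compute the curl of F = (-6y (z + 1), 6x (z + 1), 0):
    (∇ × F)_x = ∂F_z/∂y - ∂F_y/∂z = -6x,
    (∇ × F)_y = ∂F_x/∂z - ∂F_z/∂x = -6y,
    (∇ × F)_z = ∂F_y/∂x - ∂F_x/∂y = 12z + 12.

On z = 3, (curl F)_z = 48.

Convert to polar (x = r cos θ, y = r sin θ, dA = r dr dθ); the integrand becomes 48, so

    ∬_D (curl F)_z dA = ∫_0^{2π} ∫_0^{6} (48) · r dr dθ.

Inner (r from 0 to 6): 864.
Outer (θ from 0 to 2π): 1728π.

Therefore ∮_C F · dr = 1728π.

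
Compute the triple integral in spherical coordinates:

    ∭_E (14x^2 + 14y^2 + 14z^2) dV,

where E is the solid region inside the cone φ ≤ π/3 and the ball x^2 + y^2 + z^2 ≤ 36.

In spherical coordinates, x = ρ sin(φ) cos(θ), y = ρ sin(φ) sin(θ), z = ρ cos(φ), and dV = ρ^2 sin(φ) dρ dφ dθ.

The integrand becomes 14ρ^2, so

    ∭_E (14x^2 + 14y^2 + 14z^2) dV = ∫_{0}^{2π} ∫_{0}^{π/3} ∫_{0}^{6} (14ρ^2) · ρ^2 sin(φ) dρ dφ dθ.

Inner (ρ): 108864sin(φ)/5.
Middle (φ): 54432/5.
Outer (θ): 108864π/5.

Therefore the triple integral equals 108864π/5.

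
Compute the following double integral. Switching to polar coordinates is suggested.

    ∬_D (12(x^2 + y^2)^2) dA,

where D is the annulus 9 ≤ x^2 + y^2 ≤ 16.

The region D is 3 ≤ r ≤ 4, 0 ≤ θ ≤ 2π in polar coordinates, where x = r cos(θ), y = r sin(θ), and dA = r dr dθ.

Under the substitution, the integrand becomes 12r^4, so

    ∬_D (12(x^2 + y^2)^2) dA = ∫_{0}^{2π} ∫_{3}^{4} (12r^4) · r dr dθ.

Inner integral (in r): ∫_{3}^{4} (12r^4) · r dr = 6734.

Outer integral (in θ): ∫_{0}^{2π} (6734) dθ = 13468π.

Therefore ∬_D (12(x^2 + y^2)^2) dA = 13468π.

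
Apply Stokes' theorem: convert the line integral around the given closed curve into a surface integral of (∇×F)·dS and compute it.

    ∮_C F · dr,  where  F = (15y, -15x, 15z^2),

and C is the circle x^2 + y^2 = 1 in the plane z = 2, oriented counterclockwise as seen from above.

Let S be the flat disk x^2 + y^2 ≤ 1 in the plane z = 2, with upward unit normal n̂ = ẑ. By Stokes' theorem,

    ∮_C F · dr = ∬_S (∇ × F) · n̂ dS = ∬_D (curl F)_z dA,

where D is the disk x^2 + y^2 ≤ 1.

Compute the curl of F = (15y, -15x, 15z^2):
    (∇ × F)_x = ∂F_z/∂y - ∂F_y/∂z = 0,
    (∇ × F)_y = ∂F_x/∂z - ∂F_z/∂x = 0,
    (∇ × F)_z = ∂F_y/∂x - ∂F_x/∂y = -30.

On z = 2, (curl F)_z = -30.

Convert to polar (x = r cos θ, y = r sin θ, dA = r dr dθ); the integrand becomes -30, so

    ∬_D (curl F)_z dA = ∫_0^{2π} ∫_0^{1} (-30) · r dr dθ.

Inner (r from 0 to 1): -15.
Outer (θ from 0 to 2π): -30π.

Therefore ∮_C F · dr = -30π.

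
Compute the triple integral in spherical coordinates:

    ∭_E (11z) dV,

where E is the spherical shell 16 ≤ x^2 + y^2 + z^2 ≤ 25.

In spherical coordinates, x = ρ sin(φ) cos(θ), y = ρ sin(φ) sin(θ), z = ρ cos(φ), and dV = ρ^2 sin(φ) dρ dφ dθ.

The integrand becomes 11ρ cos(φ), so

    ∭_E (11z) dV = ∫_{0}^{2π} ∫_{0}^{π} ∫_{4}^{5} (11ρ cos(φ)) · ρ^2 sin(φ) dρ dφ dθ.

Inner (ρ): 4059sin(2φ)/8.
Middle (φ): 0.
Outer (θ): 0.

Therefore the triple integral equals 0.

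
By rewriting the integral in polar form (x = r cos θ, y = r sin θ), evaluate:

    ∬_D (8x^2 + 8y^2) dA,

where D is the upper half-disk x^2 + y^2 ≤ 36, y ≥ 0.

The region D is 0 ≤ r ≤ 6, 0 ≤ θ ≤ π in polar coordinates, where x = r cos(θ), y = r sin(θ), and dA = r dr dθ.

Under the substitution, the integrand becomes 8r^2, so

    ∬_D (8x^2 + 8y^2) dA = ∫_{0}^{π} ∫_{0}^{6} (8r^2) · r dr dθ.

Inner integral (in r): ∫_{0}^{6} (8r^2) · r dr = 2592.

Outer integral (in θ): ∫_{0}^{π} (2592) dθ = 2592π.

Therefore ∬_D (8x^2 + 8y^2) dA = 2592π.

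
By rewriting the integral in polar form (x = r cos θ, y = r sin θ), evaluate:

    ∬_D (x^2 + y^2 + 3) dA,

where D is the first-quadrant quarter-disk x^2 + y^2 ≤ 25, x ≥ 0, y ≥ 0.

The region D is 0 ≤ r ≤ 5, 0 ≤ θ ≤ π/2 in polar coordinates, where x = r cos(θ), y = r sin(θ), and dA = r dr dθ.

Under the substitution, the integrand becomes r^2 + 3, so

    ∬_D (x^2 + y^2 + 3) dA = ∫_{0}^{π/2} ∫_{0}^{5} (r^2 + 3) · r dr dθ.

Inner integral (in r): ∫_{0}^{5} (r^2 + 3) · r dr = 775/4.

Outer integral (in θ): ∫_{0}^{π/2} (775/4) dθ = 775π/8.

Therefore ∬_D (x^2 + y^2 + 3) dA = 775π/8.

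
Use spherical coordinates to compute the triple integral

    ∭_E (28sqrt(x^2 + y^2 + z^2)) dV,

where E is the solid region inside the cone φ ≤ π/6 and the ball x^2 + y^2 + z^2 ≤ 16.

In spherical coordinates, x = ρ sin(φ) cos(θ), y = ρ sin(φ) sin(θ), z = ρ cos(φ), and dV = ρ^2 sin(φ) dρ dφ dθ.

The integrand becomes 28ρ, so

    ∭_E (28sqrt(x^2 + y^2 + z^2)) dV = ∫_{0}^{2π} ∫_{0}^{π/6} ∫_{0}^{4} (28ρ) · ρ^2 sin(φ) dρ dφ dθ.

Inner (ρ): 1792sin(φ).
Middle (φ): 1792 - 896sqrt(3).
Outer (θ): 1792π (2 - sqrt(3)).

Therefore the triple integral equals 1792π (2 - sqrt(3)).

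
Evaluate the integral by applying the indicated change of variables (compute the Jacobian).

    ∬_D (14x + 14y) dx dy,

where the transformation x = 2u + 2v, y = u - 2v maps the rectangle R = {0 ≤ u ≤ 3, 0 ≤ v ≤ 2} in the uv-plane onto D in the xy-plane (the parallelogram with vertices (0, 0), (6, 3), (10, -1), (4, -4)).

Compute the Jacobian determinant of (x, y) with respect to (u, v):

    ∂(x,y)/∂(u,v) = | 2  2 | = (2)(-2) - (2)(1) = -6.
                   | 1  -2 |

Its absolute value is |J| = 6 (the area scaling factor).

Substituting x = 2u + 2v, y = u - 2v into the integrand,

    14x + 14y → 42u,

so the integral becomes

    ∬_R (42u) · |J| du dv = ∫_0^3 ∫_0^2 (252u) dv du.

Inner (v): 504u.
Outer (u): 2268.

Therefore ∬_D (14x + 14y) dx dy = 2268.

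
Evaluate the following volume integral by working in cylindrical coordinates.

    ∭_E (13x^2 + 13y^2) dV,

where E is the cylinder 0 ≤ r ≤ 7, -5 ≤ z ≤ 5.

In cylindrical coordinates, x = r cos(θ), y = r sin(θ), z = z, and dV = r dr dθ dz.

The integrand becomes 13r^2, so

    ∭_E (13x^2 + 13y^2) dV = ∫_{0}^{2π} ∫_{0}^{7} ∫_{-5}^{5} (13r^2) · r dz dr dθ.

Inner (z): 130r^3.
Middle (r from 0 to 7): 156065/2.
Outer (θ): 156065π.

Therefore the triple integral equals 156065π.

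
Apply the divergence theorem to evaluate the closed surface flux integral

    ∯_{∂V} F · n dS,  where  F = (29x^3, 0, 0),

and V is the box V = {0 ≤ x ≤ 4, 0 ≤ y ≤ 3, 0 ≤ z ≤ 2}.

By the divergence theorem,

    ∯_{∂V} F · n dS = ∭_V (∇ · F) dV.

Compute the divergence:
    ∇ · F = ∂F_x/∂x + ∂F_y/∂y + ∂F_z/∂z = 87x^2 + 0 + 0 = 87x^2.

V is a rectangular box, so dV = dx dy dz with 0 ≤ x ≤ 4, 0 ≤ y ≤ 3, 0 ≤ z ≤ 2.

Integrate (87x^2) over V as an iterated integral:

    ∭_V (∇·F) dV = ∫_0^{4} ∫_0^{3} ∫_0^{2} (87x^2) dz dy dx.

Inner (z from 0 to 2): 174x^2.
Middle (y from 0 to 3): 522x^2.
Outer (x from 0 to 4): 11136.

Therefore ∯_{∂V} F · n dS = 11136.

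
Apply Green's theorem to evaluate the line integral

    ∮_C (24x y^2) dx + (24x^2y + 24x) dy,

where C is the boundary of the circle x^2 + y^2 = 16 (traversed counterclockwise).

Green's theorem converts the closed line integral into a double integral over the enclosed region D:

    ∮_C P dx + Q dy = ∬_D (∂Q/∂x - ∂P/∂y) dA.

Here P = 24x y^2, Q = 24x^2y + 24x, so

    ∂Q/∂x = 48x y + 24,    ∂P/∂y = 48x y,
    ∂Q/∂x - ∂P/∂y = 24.

D is the region x^2 + y^2 ≤ 16. Evaluating the double integral:

In polar coordinates (x = r cos θ, y = r sin θ, dA = r dr dθ) the integrand becomes 24, so

    ∬_D (24) dA = ∫_0^{2π} ∫_0^{4} (24) · r dr dθ.

Inner (r from 0 to 4): 192.
Outer (θ from 0 to 2π): 384π.

Therefore ∮_C P dx + Q dy = 384π.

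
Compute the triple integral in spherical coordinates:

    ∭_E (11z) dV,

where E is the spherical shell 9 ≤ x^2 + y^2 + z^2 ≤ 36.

In spherical coordinates, x = ρ sin(φ) cos(θ), y = ρ sin(φ) sin(θ), z = ρ cos(φ), and dV = ρ^2 sin(φ) dρ dφ dθ.

The integrand becomes 11ρ cos(φ), so

    ∭_E (11z) dV = ∫_{0}^{2π} ∫_{0}^{π} ∫_{3}^{6} (11ρ cos(φ)) · ρ^2 sin(φ) dρ dφ dθ.

Inner (ρ): 13365sin(2φ)/8.
Middle (φ): 0.
Outer (θ): 0.

Therefore the triple integral equals 0.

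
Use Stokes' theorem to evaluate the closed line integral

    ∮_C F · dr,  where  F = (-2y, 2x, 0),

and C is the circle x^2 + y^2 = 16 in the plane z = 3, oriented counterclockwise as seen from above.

Let S be the flat disk x^2 + y^2 ≤ 16 in the plane z = 3, with upward unit normal n̂ = ẑ. By Stokes' theorem,

    ∮_C F · dr = ∬_S (∇ × F) · n̂ dS = ∬_D (curl F)_z dA,

where D is the disk x^2 + y^2 ≤ 16.

Compute the curl of F = (-2y, 2x, 0):
    (∇ × F)_x = ∂F_z/∂y - ∂F_y/∂z = 0,
    (∇ × F)_y = ∂F_x/∂z - ∂F_z/∂x = 0,
    (∇ × F)_z = ∂F_y/∂x - ∂F_x/∂y = 4.

On z = 3, (curl F)_z = 4.

Convert to polar (x = r cos θ, y = r sin θ, dA = r dr dθ); the integrand becomes 4, so

    ∬_D (curl F)_z dA = ∫_0^{2π} ∫_0^{4} (4) · r dr dθ.

Inner (r from 0 to 4): 32.
Outer (θ from 0 to 2π): 64π.

Therefore ∮_C F · dr = 64π.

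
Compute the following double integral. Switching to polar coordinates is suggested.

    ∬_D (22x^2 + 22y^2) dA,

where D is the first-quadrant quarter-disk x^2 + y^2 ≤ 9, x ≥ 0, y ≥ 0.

The region D is 0 ≤ r ≤ 3, 0 ≤ θ ≤ π/2 in polar coordinates, where x = r cos(θ), y = r sin(θ), and dA = r dr dθ.

Under the substitution, the integrand becomes 22r^2, so

    ∬_D (22x^2 + 22y^2) dA = ∫_{0}^{π/2} ∫_{0}^{3} (22r^2) · r dr dθ.

Inner integral (in r): ∫_{0}^{3} (22r^2) · r dr = 891/2.

Outer integral (in θ): ∫_{0}^{π/2} (891/2) dθ = 891π/4.

Therefore ∬_D (22x^2 + 22y^2) dA = 891π/4.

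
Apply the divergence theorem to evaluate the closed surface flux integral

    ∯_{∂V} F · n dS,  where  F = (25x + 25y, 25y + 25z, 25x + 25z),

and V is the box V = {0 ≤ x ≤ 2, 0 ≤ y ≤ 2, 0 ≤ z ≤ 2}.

By the divergence theorem,

    ∯_{∂V} F · n dS = ∭_V (∇ · F) dV.

Compute the divergence:
    ∇ · F = ∂F_x/∂x + ∂F_y/∂y + ∂F_z/∂z = 25 + 25 + 25 = 75.

V is a rectangular box, so dV = dx dy dz with 0 ≤ x ≤ 2, 0 ≤ y ≤ 2, 0 ≤ z ≤ 2.

Integrate (75) over V as an iterated integral:

    ∭_V (∇·F) dV = ∫_0^{2} ∫_0^{2} ∫_0^{2} (75) dz dy dx.

Inner (z from 0 to 2): 150.
Middle (y from 0 to 2): 300.
Outer (x from 0 to 2): 600.

Therefore ∯_{∂V} F · n dS = 600.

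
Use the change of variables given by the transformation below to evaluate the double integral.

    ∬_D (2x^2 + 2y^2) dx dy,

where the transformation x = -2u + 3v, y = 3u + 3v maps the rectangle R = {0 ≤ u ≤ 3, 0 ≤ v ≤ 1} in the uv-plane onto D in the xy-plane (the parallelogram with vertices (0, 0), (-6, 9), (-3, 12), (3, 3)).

Compute the Jacobian determinant of (x, y) with respect to (u, v):

    ∂(x,y)/∂(u,v) = | -2  3 | = (-2)(3) - (3)(3) = -15.
                   | 3  3 |

Its absolute value is |J| = 15 (the area scaling factor).

Substituting x = -2u + 3v, y = 3u + 3v into the integrand,

    2x^2 + 2y^2 → 26u^2 + 12u v + 36v^2,

so the integral becomes

    ∬_R (26u^2 + 12u v + 36v^2) · |J| du dv = ∫_0^3 ∫_0^1 (390u^2 + 180u v + 540v^2) dv du.

Inner (v): 390u^2 + 90u + 180.
Outer (u): 4455.

Therefore ∬_D (2x^2 + 2y^2) dx dy = 4455.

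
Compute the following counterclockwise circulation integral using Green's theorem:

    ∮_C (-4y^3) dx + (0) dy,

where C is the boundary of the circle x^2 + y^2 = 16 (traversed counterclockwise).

Green's theorem converts the closed line integral into a double integral over the enclosed region D:

    ∮_C P dx + Q dy = ∬_D (∂Q/∂x - ∂P/∂y) dA.

Here P = -4y^3, Q = 0, so

    ∂Q/∂x = 0,    ∂P/∂y = -12y^2,
    ∂Q/∂x - ∂P/∂y = 12y^2.

D is the region x^2 + y^2 ≤ 16. Evaluating the double integral:

In polar coordinates (x = r cos θ, y = r sin θ, dA = r dr dθ) the integrand becomes 12r^2sin(θ)^2, so

    ∬_D (12y^2) dA = ∫_0^{2π} ∫_0^{4} (12r^2sin(θ)^2) · r dr dθ.

Inner (r from 0 to 4): 768sin(θ)^2.
Outer (θ from 0 to 2π): 768π.

Therefore ∮_C P dx + Q dy = 768π.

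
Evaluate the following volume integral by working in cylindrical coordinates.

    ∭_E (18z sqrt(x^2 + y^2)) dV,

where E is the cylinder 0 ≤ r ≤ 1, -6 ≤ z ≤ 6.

In cylindrical coordinates, x = r cos(θ), y = r sin(θ), z = z, and dV = r dr dθ dz.

The integrand becomes 18r z, so

    ∭_E (18z sqrt(x^2 + y^2)) dV = ∫_{0}^{2π} ∫_{0}^{1} ∫_{-6}^{6} (18r z) · r dz dr dθ.

Inner (z): 0.
Middle (r from 0 to 1): 0.
Outer (θ): 0.

Therefore the triple integral equals 0.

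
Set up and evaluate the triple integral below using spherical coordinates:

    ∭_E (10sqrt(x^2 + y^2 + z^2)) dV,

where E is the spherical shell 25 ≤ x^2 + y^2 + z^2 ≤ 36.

In spherical coordinates, x = ρ sin(φ) cos(θ), y = ρ sin(φ) sin(θ), z = ρ cos(φ), and dV = ρ^2 sin(φ) dρ dφ dθ.

The integrand becomes 10ρ, so

    ∭_E (10sqrt(x^2 + y^2 + z^2)) dV = ∫_{0}^{2π} ∫_{0}^{π} ∫_{5}^{6} (10ρ) · ρ^2 sin(φ) dρ dφ dθ.

Inner (ρ): 3355sin(φ)/2.
Middle (φ): 3355.
Outer (θ): 6710π.

Therefore the triple integral equals 6710π.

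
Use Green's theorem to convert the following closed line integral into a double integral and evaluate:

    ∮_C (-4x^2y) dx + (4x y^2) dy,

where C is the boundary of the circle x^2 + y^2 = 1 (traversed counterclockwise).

Green's theorem converts the closed line integral into a double integral over the enclosed region D:

    ∮_C P dx + Q dy = ∬_D (∂Q/∂x - ∂P/∂y) dA.

Here P = -4x^2y, Q = 4x y^2, so

    ∂Q/∂x = 4y^2,    ∂P/∂y = -4x^2,
    ∂Q/∂x - ∂P/∂y = 4x^2 + 4y^2.

D is the region x^2 + y^2 ≤ 1. Evaluating the double integral:

In polar coordinates (x = r cos θ, y = r sin θ, dA = r dr dθ) the integrand becomes 4r^2, so

    ∬_D (4x^2 + 4y^2) dA = ∫_0^{2π} ∫_0^{1} (4r^2) · r dr dθ.

Inner (r from 0 to 1): 1.
Outer (θ from 0 to 2π): 2π.

Therefore ∮_C P dx + Q dy = 2π.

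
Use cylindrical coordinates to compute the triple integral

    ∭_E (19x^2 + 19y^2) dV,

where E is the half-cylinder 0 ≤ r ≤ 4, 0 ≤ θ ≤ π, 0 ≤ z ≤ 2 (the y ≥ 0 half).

In cylindrical coordinates, x = r cos(θ), y = r sin(θ), z = z, and dV = r dr dθ dz.

The integrand becomes 19r^2, so

    ∭_E (19x^2 + 19y^2) dV = ∫_{0}^{π} ∫_{0}^{4} ∫_{0}^{2} (19r^2) · r dz dr dθ.

Inner (z): 38r^3.
Middle (r from 0 to 4): 2432.
Outer (θ): 2432π.

Therefore the triple integral equals 2432π.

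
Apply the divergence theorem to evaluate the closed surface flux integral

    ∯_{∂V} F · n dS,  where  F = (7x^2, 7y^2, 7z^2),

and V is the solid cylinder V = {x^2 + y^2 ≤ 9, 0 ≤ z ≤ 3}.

By the divergence theorem,

    ∯_{∂V} F · n dS = ∭_V (∇ · F) dV.

Compute the divergence:
    ∇ · F = ∂F_x/∂x + ∂F_y/∂y + ∂F_z/∂z = 14x + 14y + 14z.

In cylindrical coordinates, x = r cos(θ), y = r sin(θ), z = z, dV = r dr dθ dz, with 0 ≤ r ≤ 3, 0 ≤ θ ≤ 2π, 0 ≤ z ≤ 3.

The integrand, after substitution and multiplying by the volume element, becomes (14sqrt(2)r sin(θ + π/4) + 14z) · r, so

    ∭_V (∇·F) dV = ∫_0^{2π} ∫_0^{3} ∫_0^{3} (14sqrt(2)r sin(θ + π/4) + 14z) · r dz dr dθ.

Inner (z from 0 to 3): 21r (2sqrt(2)r sin(θ + π/4) + 3).
Middle (r from 0 to 3): 378sqrt(2)sin(θ + π/4) + 567/2.
Outer (θ from 0 to 2π): 567π.

Therefore ∯_{∂V} F · n dS = 567π.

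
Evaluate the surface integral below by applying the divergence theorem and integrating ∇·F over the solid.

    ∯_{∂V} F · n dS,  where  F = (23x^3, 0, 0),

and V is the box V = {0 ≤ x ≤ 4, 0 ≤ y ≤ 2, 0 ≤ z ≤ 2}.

By the divergence theorem,

    ∯_{∂V} F · n dS = ∭_V (∇ · F) dV.

Compute the divergence:
    ∇ · F = ∂F_x/∂x + ∂F_y/∂y + ∂F_z/∂z = 69x^2 + 0 + 0 = 69x^2.

V is a rectangular box, so dV = dx dy dz with 0 ≤ x ≤ 4, 0 ≤ y ≤ 2, 0 ≤ z ≤ 2.

Integrate (69x^2) over V as an iterated integral:

    ∭_V (∇·F) dV = ∫_0^{4} ∫_0^{2} ∫_0^{2} (69x^2) dz dy dx.

Inner (z from 0 to 2): 138x^2.
Middle (y from 0 to 2): 276x^2.
Outer (x from 0 to 4): 5888.

Therefore ∯_{∂V} F · n dS = 5888.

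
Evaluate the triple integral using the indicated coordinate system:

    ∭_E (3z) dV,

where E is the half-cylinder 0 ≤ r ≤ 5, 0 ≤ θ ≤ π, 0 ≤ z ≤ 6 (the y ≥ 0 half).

In cylindrical coordinates, x = r cos(θ), y = r sin(θ), z = z, and dV = r dr dθ dz.

The integrand becomes 3z, so

    ∭_E (3z) dV = ∫_{0}^{π} ∫_{0}^{5} ∫_{0}^{6} (3z) · r dz dr dθ.

Inner (z): 54r.
Middle (r from 0 to 5): 675.
Outer (θ): 675π.

Therefore the triple integral equals 675π.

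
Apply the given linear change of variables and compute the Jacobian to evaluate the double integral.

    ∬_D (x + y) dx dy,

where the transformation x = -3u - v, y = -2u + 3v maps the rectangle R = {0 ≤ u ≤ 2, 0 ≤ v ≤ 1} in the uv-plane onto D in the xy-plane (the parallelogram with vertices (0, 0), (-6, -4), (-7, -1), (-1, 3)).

Compute the Jacobian determinant of (x, y) with respect to (u, v):

    ∂(x,y)/∂(u,v) = | -3  -1 | = (-3)(3) - (-1)(-2) = -11.
                   | -2  3 |

Its absolute value is |J| = 11 (the area scaling factor).

Substituting x = -3u - v, y = -2u + 3v into the integrand,

    x + y → -5u + 2v,

so the integral becomes

    ∬_R (-5u + 2v) · |J| du dv = ∫_0^2 ∫_0^1 (-55u + 22v) dv du.

Inner (v): 11 - 55u.
Outer (u): -88.

Therefore ∬_D (x + y) dx dy = -88.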